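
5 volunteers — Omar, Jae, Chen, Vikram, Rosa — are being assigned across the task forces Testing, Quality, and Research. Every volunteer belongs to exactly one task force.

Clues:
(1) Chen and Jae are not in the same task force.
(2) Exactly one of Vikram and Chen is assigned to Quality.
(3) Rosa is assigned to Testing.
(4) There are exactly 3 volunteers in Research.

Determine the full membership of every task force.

Testing = {Rosa}; Quality = {Chen}; Research = {Jae, Omar, Vikram}

From (3): Rosa ∈ Testing.
Suppose Omar ∈ Testing: no assignment then satisfies all the clues, so Omar ∉ Testing.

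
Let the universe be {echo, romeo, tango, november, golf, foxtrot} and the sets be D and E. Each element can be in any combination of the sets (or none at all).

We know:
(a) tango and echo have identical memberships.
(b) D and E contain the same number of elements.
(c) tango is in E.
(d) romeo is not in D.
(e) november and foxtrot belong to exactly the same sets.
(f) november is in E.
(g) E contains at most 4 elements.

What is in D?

D = {echo, foxtrot, november, tango}

From (c): tango ∈ E.
From (d): romeo ∉ D.
From (f): november ∈ E.
(a): echo matches tango: echo ∈ E.
(e): foxtrot matches november: foxtrot ∈ E.
(g): E already has 4, so the rest are out.
Suppose echo ∉ D: no assignment then satisfies all the clues, so echo ∈ D.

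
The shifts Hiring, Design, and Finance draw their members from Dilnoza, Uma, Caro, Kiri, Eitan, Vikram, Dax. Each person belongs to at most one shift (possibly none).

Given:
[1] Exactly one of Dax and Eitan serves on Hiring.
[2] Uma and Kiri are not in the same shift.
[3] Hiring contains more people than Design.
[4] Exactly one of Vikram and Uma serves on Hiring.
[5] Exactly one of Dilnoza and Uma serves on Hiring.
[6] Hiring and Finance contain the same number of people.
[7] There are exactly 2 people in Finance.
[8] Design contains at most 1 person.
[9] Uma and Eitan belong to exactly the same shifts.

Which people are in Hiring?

Hiring = {Eitan, Uma}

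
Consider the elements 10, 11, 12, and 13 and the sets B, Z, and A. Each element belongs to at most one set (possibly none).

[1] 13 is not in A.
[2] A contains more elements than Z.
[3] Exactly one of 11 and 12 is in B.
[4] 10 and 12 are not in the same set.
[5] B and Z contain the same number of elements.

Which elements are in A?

A = {10, 11}

From (1): 13 ∉ A.
Suppose 10 ∉ A: no assignment then satisfies all the clues, so 10 ∈ A.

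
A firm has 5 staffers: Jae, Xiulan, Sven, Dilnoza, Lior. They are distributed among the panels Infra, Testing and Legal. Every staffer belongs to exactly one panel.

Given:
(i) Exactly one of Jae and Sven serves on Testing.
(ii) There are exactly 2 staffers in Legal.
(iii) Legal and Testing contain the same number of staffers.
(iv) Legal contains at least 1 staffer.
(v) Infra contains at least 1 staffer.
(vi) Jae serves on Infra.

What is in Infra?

Infra = {Jae}

From (vi): Jae ∈ Infra.
(i) (exactly one): Sven ∈ Testing.
Suppose Xiulan ∈ Infra: no assignment then satisfies all the clues, so Xiulan ∉ Infra.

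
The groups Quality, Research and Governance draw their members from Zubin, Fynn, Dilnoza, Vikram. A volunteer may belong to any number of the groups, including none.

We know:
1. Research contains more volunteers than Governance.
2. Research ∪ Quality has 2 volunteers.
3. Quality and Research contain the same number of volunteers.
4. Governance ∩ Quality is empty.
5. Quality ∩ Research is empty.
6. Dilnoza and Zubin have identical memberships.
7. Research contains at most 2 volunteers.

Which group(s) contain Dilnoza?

Dilnoza: none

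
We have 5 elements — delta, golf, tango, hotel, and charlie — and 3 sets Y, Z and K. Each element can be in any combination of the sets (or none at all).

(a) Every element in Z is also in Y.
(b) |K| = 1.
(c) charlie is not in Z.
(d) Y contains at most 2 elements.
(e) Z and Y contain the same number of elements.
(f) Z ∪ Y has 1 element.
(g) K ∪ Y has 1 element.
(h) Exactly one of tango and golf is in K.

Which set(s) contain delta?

From (c): charlie ∉ Z.
Suppose delta ∈ Y: no assignment then satisfies all the clues, so delta ∉ Y.

delta: none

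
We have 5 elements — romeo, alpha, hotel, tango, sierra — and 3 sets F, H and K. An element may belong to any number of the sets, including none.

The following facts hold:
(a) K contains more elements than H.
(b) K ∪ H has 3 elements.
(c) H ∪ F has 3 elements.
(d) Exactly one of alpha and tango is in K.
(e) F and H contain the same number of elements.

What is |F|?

2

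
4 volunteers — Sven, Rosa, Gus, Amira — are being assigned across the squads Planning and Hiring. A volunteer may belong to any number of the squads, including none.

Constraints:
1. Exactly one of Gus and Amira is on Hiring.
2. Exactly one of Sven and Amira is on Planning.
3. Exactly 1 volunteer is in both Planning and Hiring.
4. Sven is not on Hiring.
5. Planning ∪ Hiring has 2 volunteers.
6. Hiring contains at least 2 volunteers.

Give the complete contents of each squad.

Planning = {Amira}; Hiring = {Amira, Rosa}

From (4): Sven ∉ Hiring.
Suppose Sven ∈ Planning: no assignment then satisfies all the clues, so Sven ∉ Planning.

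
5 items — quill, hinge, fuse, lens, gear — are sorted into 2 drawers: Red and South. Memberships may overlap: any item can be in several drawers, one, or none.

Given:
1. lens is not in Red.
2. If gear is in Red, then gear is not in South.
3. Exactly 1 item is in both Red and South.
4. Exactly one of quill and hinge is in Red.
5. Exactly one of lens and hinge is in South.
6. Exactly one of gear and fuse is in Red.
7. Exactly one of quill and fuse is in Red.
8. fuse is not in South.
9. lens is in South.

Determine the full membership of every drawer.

Red = {gear, quill}; South = {lens, quill}

From (1): lens ∉ Red.
From (8): fuse ∉ South.
From (9): lens ∈ South.
(5) (exactly one): hinge ∉ South.
Suppose quill ∉ Red: no assignment then satisfies all the clues, so quill ∈ Red.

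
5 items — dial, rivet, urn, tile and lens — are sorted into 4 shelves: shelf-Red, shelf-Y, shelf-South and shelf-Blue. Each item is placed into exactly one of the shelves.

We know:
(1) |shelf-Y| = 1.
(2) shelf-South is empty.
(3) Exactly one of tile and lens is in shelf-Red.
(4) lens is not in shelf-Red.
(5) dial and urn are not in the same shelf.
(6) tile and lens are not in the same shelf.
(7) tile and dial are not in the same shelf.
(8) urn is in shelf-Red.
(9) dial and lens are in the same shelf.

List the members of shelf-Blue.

shelf-Blue = {dial, lens}

From (4): lens ∉ shelf-Red.
From (8): urn ∈ shelf-Red.
(2): shelf-South already has 0, so the rest are out.
(3) (exactly one): tile ∈ shelf-Red.
(5): dial ∉ shelf-Red.
Suppose dial ∉ shelf-Blue: no assignment then satisfies all the clues, so dial ∈ shelf-Blue.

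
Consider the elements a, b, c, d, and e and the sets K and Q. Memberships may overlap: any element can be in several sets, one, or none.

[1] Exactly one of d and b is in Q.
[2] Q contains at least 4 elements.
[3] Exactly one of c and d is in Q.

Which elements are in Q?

Q = {a, b, c, e}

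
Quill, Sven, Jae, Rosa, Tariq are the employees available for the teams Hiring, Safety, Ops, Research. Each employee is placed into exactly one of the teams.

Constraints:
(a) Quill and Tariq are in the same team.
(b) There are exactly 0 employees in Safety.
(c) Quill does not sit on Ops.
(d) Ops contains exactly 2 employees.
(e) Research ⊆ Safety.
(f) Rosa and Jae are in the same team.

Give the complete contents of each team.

From (c): Quill ∉ Ops.
(a): Tariq matches Quill: Tariq ∉ Ops.
(b): Safety already has 0, so the rest are out.
(e) contrapositive: Quill ∉ Research.
(e) contrapositive: Sven ∉ Research.
(e) contrapositive: Jae ∉ Research.
(e) contrapositive: Rosa ∉ Research.
(e) contrapositive: Tariq ∉ Research.
Only one team left: Quill ∈ Hiring.
Only one team left: Tariq ∈ Hiring.
Suppose Sven ∉ Hiring: no assignment then satisfies all the clues, so Sven ∈ Hiring.

Hiring = {Quill, Sven, Tariq}; Safety = {}; Ops = {Jae, Rosa}; Research = {}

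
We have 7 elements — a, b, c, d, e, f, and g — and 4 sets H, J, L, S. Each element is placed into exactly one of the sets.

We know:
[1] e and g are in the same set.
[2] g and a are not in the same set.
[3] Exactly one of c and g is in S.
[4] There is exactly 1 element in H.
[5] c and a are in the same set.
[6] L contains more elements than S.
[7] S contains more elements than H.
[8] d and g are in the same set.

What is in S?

S = {a, c}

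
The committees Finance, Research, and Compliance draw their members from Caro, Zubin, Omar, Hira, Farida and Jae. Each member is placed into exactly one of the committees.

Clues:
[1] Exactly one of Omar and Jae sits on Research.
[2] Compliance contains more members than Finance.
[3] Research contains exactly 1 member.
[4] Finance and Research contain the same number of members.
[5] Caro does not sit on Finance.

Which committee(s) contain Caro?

Caro: Compliance

From (5): Caro ∉ Finance.
Suppose Caro ∈ Research: no assignment then satisfies all the clues, so Caro ∉ Research.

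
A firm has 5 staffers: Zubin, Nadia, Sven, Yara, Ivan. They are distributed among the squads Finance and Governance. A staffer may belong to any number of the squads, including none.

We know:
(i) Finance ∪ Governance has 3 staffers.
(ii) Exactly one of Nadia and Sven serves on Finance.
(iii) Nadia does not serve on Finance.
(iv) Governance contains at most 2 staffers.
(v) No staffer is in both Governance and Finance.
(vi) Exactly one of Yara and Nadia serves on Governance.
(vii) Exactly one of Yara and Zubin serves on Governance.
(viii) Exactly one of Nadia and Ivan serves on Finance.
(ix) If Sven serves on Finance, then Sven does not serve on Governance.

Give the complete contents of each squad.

Finance = {Ivan, Sven}; Governance = {Yara}

From (iii): Nadia ∉ Finance.
(ii) (exactly one): Sven ∈ Finance.
(v) (disjoint): Sven ∉ Governance.
(viii) (exactly one): Ivan ∈ Finance.
(v) (disjoint): Ivan ∉ Governance.
Suppose Zubin ∈ Finance: no assignment then satisfies all the clues, so Zubin ∉ Finance.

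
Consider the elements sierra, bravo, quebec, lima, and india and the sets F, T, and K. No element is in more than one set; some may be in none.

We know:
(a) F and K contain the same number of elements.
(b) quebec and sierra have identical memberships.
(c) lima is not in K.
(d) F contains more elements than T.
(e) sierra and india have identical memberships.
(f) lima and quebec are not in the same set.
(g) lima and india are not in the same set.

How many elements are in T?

0

From (c): lima ∉ K.
Suppose sierra ∈ F: no assignment then satisfies all the clues, so sierra ∉ F.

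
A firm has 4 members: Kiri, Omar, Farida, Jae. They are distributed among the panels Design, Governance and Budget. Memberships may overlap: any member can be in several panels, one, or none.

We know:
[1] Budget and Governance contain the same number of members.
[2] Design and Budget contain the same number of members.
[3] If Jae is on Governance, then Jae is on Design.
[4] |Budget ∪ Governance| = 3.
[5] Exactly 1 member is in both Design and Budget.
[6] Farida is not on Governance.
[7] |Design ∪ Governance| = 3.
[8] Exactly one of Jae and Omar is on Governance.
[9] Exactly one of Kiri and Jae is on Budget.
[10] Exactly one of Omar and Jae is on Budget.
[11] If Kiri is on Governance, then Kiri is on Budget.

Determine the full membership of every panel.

Design = {Jae, Omar}; Governance = {Jae, Kiri}; Budget = {Kiri, Omar}

From (6): Farida ∉ Governance.
Suppose Kiri ∈ Design: no assignment then satisfies all the clues, so Kiri ∉ Design.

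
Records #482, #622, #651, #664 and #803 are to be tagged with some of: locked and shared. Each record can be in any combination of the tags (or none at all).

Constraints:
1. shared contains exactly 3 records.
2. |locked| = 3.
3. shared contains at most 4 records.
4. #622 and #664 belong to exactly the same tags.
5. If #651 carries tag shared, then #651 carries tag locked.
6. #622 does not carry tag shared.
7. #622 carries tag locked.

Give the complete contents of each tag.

locked = {#622, #651, #664}; shared = {#482, #651, #803}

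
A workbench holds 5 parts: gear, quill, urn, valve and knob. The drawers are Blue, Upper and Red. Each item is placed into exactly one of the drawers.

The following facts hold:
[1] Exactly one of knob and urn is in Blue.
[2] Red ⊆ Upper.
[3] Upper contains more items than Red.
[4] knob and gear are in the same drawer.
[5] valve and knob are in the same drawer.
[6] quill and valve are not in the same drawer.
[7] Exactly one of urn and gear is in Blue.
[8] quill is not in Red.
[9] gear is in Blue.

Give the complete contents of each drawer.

Blue = {gear, knob, valve}; Upper = {quill, urn}; Red = {}

From (8): quill ∉ Red.
From (9): gear ∈ Blue.
(4): knob matches gear: knob ∈ Blue.
(5): valve matches knob: valve ∈ Blue.
(6): quill ∉ Blue.
(7) (exactly one): urn ∉ Blue.
Only one drawer left: quill ∈ Upper.
Suppose urn ∉ Upper: no assignment then satisfies all the clues, so urn ∈ Upper.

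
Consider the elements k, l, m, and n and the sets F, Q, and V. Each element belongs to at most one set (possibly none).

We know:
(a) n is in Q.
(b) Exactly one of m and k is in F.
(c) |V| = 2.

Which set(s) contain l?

l: V

From (a): n ∈ Q.
Suppose l ∈ F: no assignment then satisfies all the clues, so l ∉ F.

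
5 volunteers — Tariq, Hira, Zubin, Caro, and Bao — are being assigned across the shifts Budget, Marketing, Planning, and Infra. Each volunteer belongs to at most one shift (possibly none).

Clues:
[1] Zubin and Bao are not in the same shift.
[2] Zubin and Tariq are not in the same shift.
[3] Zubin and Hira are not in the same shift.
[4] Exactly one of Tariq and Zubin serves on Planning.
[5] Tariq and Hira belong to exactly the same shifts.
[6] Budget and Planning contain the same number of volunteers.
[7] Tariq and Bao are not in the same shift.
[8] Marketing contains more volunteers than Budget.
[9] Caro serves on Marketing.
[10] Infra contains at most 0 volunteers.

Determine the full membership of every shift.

Budget = {Bao}; Marketing = {Caro, Hira, Tariq}; Planning = {Zubin}; Infra = {}

From (9): Caro ∈ Marketing.
(10): Infra already has 0, so the rest are out.
Suppose Tariq ∈ Budget: no assignment then satisfies all the clues, so Tariq ∉ Budget.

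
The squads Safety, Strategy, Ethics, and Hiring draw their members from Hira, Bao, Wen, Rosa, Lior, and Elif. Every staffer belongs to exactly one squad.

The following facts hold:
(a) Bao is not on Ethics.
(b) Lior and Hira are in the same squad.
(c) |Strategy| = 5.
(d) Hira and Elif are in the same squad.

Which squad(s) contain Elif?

Elif: Strategy

From (a): Bao ∉ Ethics.
Suppose Elif ∈ Safety: no assignment then satisfies all the clues, so Elif ∉ Safety.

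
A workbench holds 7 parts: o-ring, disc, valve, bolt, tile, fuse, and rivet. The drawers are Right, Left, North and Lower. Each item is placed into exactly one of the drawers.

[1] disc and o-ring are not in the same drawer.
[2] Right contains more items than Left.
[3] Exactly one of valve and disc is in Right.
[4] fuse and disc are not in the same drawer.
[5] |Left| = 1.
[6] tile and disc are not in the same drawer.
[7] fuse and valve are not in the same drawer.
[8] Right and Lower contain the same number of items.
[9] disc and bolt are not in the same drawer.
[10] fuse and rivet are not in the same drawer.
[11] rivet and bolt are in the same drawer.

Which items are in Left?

Left = {disc}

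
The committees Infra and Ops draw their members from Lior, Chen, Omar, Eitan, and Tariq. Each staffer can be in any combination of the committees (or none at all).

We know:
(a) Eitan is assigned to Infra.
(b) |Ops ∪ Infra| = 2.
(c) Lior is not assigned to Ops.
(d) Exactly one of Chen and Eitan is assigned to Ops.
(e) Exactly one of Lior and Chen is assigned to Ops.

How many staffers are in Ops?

1

From (a): Eitan ∈ Infra.
From (c): Lior ∉ Ops.
(e) (exactly one): Chen ∈ Ops.
(d) (exactly one): Eitan ∉ Ops.
Suppose Lior ∈ Infra: no assignment then satisfies all the clues, so Lior ∉ Infra.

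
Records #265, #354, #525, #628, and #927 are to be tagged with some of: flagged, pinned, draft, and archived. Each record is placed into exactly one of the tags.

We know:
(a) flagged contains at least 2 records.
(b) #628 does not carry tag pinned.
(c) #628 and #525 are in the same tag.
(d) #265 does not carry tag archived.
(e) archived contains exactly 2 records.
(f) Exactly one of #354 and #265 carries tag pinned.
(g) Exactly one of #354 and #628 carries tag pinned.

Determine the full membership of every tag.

From (b): #628 ∉ pinned.
From (d): #265 ∉ archived.
(c): #525 matches #628: #525 ∉ pinned.
(g) (exactly one): #354 ∈ pinned.
(f) (exactly one): #265 ∉ pinned.
Suppose #265 ∉ flagged: no assignment then satisfies all the clues, so #265 ∈ flagged.

flagged = {#265, #927}; pinned = {#354}; draft = {}; archived = {#525, #628}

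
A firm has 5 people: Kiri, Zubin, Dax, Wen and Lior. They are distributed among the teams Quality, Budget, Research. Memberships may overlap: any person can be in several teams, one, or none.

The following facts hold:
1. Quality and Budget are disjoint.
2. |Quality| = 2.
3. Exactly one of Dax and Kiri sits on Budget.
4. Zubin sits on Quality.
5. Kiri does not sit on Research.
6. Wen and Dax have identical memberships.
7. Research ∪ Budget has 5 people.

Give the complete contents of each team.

Quality = {Lior, Zubin}; Budget = {Kiri}; Research = {Dax, Lior, Wen, Zubin}

From (4): Zubin ∈ Quality.
From (5): Kiri ∉ Research.
(1) (disjoint): Zubin ∉ Budget.
Suppose Kiri ∈ Quality: no assignment then satisfies all the clues, so Kiri ∉ Quality.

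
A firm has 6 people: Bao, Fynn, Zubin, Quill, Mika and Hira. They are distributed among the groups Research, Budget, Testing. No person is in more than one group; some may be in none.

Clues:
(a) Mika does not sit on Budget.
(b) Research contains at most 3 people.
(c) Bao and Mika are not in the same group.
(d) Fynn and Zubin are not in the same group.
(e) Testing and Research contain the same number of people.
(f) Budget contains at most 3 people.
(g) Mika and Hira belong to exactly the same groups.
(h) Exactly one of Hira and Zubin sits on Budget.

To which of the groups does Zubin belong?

Zubin: Budget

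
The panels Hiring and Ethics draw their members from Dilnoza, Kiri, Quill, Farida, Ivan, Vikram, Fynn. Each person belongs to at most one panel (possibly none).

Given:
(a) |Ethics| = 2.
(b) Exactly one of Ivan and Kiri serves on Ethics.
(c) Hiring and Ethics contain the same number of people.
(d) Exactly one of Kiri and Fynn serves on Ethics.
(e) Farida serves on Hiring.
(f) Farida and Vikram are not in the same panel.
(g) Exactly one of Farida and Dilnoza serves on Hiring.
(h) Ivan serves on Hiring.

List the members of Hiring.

Hiring = {Farida, Ivan}

From (e): Farida ∈ Hiring.
From (h): Ivan ∈ Hiring.
(b) (exactly one): Kiri ∈ Ethics.
(d) (exactly one): Fynn ∉ Ethics.
(f): Vikram ∉ Hiring.
(g) (exactly one): Dilnoza ∉ Hiring.
Suppose Quill ∈ Hiring: no assignment then satisfies all the clues, so Quill ∉ Hiring.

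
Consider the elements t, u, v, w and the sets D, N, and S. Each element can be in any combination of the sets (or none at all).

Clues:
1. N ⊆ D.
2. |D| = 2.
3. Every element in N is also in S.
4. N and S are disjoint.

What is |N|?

0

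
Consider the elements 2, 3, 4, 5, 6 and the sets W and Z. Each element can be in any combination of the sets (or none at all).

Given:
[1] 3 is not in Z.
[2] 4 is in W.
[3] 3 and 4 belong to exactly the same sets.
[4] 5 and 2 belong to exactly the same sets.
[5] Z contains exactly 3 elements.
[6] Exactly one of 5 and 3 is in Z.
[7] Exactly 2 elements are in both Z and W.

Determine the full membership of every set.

W = {2, 3, 4, 5}; Z = {2, 5, 6}

From (1): 3 ∉ Z.
From (2): 4 ∈ W.
(3): 3 matches 4: 3 ∈ W.
(3): 4 matches 3: 4 ∉ Z.
(5): only 3 candidates remain for Z, so all are in.
Suppose 2 ∉ W: no assignment then satisfies all the clues, so 2 ∈ W.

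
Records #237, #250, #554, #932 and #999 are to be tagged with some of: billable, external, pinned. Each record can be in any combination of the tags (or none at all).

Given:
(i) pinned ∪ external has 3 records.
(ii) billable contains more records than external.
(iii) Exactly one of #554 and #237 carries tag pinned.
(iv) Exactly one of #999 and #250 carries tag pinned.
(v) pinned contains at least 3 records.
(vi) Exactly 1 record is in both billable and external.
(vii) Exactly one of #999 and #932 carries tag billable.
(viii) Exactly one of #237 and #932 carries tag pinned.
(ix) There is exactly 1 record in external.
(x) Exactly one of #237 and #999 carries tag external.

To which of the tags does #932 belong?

#932: pinned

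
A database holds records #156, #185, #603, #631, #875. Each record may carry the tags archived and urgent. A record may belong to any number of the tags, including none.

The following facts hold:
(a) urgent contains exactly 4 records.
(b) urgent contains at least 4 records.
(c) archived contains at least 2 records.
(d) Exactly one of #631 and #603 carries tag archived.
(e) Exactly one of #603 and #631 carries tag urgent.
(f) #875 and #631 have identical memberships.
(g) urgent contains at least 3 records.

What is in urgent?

urgent = {#156, #185, #631, #875}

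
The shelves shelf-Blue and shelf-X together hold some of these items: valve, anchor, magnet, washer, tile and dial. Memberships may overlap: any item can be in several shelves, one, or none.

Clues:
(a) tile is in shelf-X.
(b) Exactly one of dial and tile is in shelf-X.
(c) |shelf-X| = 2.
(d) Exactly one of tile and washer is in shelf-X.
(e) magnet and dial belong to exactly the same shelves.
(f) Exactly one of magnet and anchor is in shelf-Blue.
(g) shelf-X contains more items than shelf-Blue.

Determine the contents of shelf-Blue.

shelf-Blue = {anchor}

From (a): tile ∈ shelf-X.
(b) (exactly one): dial ∉ shelf-X.
(d) (exactly one): washer ∉ shelf-X.
(e): magnet matches dial: magnet ∉ shelf-X.
Suppose valve ∈ shelf-Blue: no assignment then satisfies all the clues, so valve ∉ shelf-Blue.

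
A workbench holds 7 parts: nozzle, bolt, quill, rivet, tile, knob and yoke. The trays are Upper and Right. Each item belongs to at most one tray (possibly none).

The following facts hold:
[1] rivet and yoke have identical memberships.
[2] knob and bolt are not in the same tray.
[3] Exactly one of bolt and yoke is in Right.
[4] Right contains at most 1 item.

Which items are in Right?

Right = {bolt}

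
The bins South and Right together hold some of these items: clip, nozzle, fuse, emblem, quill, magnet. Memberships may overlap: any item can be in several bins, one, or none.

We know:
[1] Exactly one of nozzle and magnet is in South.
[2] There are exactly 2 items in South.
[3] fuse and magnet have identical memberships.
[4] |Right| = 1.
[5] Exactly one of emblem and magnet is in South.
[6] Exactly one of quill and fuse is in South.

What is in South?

South = {fuse, magnet}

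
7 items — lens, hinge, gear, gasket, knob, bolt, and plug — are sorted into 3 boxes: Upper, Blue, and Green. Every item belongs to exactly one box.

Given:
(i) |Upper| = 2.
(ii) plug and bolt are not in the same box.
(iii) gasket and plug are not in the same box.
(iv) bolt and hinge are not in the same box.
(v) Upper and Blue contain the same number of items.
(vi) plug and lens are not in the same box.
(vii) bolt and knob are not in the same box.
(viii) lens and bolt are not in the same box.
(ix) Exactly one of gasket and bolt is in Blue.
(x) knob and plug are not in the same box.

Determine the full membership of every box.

Upper = {hinge, plug}; Blue = {bolt, gear}; Green = {gasket, knob, lens}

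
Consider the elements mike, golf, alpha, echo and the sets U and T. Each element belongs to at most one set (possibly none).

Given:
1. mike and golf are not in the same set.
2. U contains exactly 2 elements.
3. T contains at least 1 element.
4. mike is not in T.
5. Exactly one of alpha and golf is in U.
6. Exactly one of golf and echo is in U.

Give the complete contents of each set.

U = {alpha, echo}; T = {golf}

From (4): mike ∉ T.
Suppose mike ∈ U: no assignment then satisfies all the clues, so mike ∉ U.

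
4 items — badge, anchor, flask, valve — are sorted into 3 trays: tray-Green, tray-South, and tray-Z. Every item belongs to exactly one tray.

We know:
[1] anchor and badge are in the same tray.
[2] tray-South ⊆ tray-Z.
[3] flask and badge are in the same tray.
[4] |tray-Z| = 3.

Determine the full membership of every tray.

tray-Green = {valve}; tray-South = {}; tray-Z = {anchor, badge, flask}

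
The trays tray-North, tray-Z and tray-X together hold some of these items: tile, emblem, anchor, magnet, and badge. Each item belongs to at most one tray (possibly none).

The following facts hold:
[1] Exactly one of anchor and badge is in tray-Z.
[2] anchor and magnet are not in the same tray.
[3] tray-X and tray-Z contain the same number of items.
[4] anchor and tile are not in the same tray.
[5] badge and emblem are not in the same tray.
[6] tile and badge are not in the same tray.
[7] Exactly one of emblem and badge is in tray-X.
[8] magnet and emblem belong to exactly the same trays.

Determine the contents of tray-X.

tray-X = {badge}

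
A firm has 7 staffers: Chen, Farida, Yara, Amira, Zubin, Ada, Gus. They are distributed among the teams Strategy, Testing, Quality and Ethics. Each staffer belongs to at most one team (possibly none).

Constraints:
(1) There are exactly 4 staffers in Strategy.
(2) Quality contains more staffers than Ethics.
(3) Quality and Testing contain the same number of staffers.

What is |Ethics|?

0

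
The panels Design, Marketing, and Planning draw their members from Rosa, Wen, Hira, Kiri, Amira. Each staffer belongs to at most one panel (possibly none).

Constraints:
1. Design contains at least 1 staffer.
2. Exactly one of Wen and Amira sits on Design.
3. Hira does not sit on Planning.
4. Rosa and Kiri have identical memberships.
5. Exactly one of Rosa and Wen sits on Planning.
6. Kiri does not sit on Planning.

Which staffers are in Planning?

From (3): Hira ∉ Planning.
From (6): Kiri ∉ Planning.
(4): Rosa matches Kiri: Rosa ∉ Planning.
(5) (exactly one): Wen ∈ Planning.
(2) (exactly one): Amira ∈ Design.

Planning = {Wen}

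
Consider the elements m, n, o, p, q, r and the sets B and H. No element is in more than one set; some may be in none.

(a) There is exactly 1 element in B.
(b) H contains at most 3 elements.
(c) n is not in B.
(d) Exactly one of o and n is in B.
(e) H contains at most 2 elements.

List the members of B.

B = {o}

From (c): n ∉ B.
(d) (exactly one): o ∈ B.
(a): B already has 1, so the rest are out.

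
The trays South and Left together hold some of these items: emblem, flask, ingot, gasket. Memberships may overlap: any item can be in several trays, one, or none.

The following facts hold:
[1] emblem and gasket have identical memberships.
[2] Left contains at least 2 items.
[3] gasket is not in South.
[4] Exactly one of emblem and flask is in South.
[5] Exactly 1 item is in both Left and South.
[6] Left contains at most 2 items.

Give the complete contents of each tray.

South = {flask}; Left = {flask, ingot}

From (3): gasket ∉ South.
(1): emblem matches gasket: emblem ∉ South.
(4) (exactly one): flask ∈ South.
Suppose emblem ∈ Left: no assignment then satisfies all the clues, so emblem ∉ Left.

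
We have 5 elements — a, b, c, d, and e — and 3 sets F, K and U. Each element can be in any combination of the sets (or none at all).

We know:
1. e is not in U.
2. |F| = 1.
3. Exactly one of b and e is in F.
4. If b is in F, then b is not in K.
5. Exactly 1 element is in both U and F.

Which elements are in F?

F = {b}

From (1): e ∉ U.
Suppose a ∈ F: no assignment then satisfies all the clues, so a ∉ F.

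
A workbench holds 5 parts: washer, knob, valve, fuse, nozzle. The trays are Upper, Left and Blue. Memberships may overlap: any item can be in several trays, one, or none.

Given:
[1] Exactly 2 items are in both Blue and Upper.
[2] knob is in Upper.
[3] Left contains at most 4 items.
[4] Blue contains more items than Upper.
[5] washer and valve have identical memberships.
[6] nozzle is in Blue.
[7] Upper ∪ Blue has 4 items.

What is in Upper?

Upper = {knob, nozzle}

From (2): knob ∈ Upper.
From (6): nozzle ∈ Blue.
Suppose washer ∈ Upper: no assignment then satisfies all the clues, so washer ∉ Upper.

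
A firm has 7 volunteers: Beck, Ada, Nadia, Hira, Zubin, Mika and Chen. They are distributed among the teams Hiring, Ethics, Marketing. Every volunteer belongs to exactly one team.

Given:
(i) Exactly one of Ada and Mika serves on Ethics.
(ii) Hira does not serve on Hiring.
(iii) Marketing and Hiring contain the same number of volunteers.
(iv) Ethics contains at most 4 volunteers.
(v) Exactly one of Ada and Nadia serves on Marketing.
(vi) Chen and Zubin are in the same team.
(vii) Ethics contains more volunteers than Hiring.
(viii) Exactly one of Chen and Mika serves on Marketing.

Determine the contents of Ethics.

Ethics = {Ada, Beck, Hira}

From (ii): Hira ∉ Hiring.
Suppose Beck ∉ Ethics: no assignment then satisfies all the clues, so Beck ∈ Ethics.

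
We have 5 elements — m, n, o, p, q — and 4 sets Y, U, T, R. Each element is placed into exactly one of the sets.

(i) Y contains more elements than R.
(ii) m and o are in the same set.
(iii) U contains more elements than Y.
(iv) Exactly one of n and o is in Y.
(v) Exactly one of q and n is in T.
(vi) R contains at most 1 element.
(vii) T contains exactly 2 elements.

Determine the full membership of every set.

Y = {n}; U = {m, o}; T = {p, q}; R = {}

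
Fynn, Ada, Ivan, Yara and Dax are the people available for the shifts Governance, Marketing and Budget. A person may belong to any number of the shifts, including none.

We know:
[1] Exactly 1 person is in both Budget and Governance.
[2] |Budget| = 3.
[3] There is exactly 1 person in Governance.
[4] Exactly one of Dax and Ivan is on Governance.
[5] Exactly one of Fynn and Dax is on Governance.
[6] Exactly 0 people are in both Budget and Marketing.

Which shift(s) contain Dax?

Dax: Budget, Governance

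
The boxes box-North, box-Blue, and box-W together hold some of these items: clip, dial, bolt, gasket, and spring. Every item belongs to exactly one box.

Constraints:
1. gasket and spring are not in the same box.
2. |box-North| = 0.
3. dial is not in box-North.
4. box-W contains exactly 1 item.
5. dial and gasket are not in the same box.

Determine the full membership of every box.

box-North = {}; box-Blue = {bolt, clip, dial, spring}; box-W = {gasket}

From (3): dial ∉ box-North.
(2): box-North already has 0, so the rest are out.
Suppose clip ∉ box-Blue: no assignment then satisfies all the clues, so clip ∈ box-Blue.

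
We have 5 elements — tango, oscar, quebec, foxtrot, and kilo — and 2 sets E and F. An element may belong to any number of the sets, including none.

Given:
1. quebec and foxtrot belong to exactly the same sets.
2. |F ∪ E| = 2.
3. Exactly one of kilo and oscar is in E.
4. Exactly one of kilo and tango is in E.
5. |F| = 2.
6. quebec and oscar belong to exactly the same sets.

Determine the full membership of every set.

E = {kilo}; F = {kilo, tango}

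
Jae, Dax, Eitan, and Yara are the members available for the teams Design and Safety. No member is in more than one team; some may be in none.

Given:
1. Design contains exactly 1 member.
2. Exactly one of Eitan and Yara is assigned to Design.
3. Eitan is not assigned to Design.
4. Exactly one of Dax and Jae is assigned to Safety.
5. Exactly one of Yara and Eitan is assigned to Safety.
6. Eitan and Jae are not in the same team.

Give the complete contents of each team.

From (3): Eitan ∉ Design.
(2) (exactly one): Yara ∈ Design.
(5) (exactly one): Eitan ∈ Safety.
(6): Jae ∉ Safety.
(1): Design already has 1, so the rest are out.
(4) (exactly one): Dax ∈ Safety.

Design = {Yara}; Safety = {Dax, Eitan}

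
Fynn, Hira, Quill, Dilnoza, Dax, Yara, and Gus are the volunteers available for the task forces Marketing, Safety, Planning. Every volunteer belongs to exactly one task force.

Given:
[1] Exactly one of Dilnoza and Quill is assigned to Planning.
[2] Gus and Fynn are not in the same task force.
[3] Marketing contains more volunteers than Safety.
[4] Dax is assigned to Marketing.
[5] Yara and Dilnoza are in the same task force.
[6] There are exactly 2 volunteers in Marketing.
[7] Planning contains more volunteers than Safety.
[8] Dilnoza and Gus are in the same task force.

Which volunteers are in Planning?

Planning = {Dilnoza, Gus, Hira, Yara}

From (4): Dax ∈ Marketing.
Suppose Fynn ∈ Planning: no assignment then satisfies all the clues, so Fynn ∉ Planning.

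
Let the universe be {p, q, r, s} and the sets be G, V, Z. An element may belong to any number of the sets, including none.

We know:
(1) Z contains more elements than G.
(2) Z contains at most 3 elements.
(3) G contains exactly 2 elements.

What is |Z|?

3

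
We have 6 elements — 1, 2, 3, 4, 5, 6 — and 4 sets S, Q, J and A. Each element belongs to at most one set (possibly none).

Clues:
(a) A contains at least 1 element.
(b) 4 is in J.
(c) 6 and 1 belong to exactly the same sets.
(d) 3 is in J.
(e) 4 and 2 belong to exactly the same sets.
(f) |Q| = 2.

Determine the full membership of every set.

S = {}; Q = {1, 6}; J = {2, 3, 4}; A = {5}

From (b): 4 ∈ J.
From (d): 3 ∈ J.
(e): 2 matches 4: 2 ∉ S.
(e): 2 matches 4: 2 ∉ Q.
(e): 2 matches 4: 2 ∈ J.
Suppose 1 ∈ S: no assignment then satisfies all the clues, so 1 ∉ S.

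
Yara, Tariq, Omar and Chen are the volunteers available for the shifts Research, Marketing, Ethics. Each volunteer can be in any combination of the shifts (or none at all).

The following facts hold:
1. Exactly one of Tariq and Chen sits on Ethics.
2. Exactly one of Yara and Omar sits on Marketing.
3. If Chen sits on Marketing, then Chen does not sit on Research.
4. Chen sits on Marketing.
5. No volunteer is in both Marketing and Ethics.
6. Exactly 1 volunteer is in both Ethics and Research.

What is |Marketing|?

2

From (4): Chen ∈ Marketing.
(3): Chen ∉ Research.
(5) (disjoint): Chen ∉ Ethics.
(1) (exactly one): Tariq ∈ Ethics.
(5) (disjoint): Tariq ∉ Marketing.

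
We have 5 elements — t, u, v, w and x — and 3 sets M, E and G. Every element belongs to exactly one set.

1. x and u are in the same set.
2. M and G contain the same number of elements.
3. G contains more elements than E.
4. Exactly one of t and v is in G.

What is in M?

M = {u, x}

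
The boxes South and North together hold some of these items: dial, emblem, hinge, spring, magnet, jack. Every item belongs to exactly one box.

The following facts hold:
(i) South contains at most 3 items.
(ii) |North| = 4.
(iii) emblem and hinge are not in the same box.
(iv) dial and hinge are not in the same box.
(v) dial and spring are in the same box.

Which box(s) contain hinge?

hinge: South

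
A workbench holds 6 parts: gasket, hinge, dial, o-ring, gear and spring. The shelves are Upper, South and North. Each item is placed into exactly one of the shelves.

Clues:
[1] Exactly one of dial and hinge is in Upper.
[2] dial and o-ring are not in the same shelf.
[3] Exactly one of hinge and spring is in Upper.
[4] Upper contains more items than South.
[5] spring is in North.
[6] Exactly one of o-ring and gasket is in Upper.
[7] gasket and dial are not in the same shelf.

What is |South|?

From (5): spring ∈ North.
(3) (exactly one): hinge ∈ Upper.
(1) (exactly one): dial ∉ Upper.
Suppose gear ∈ South: no assignment then satisfies all the clues, so gear ∉ South.

1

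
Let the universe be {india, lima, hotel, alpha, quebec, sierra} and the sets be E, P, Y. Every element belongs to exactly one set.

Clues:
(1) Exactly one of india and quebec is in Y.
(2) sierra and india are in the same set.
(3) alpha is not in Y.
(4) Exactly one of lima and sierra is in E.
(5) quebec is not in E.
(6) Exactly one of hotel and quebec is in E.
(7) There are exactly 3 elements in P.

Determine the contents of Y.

Y = {quebec}

From (3): alpha ∉ Y.
From (5): quebec ∉ E.
(6) (exactly one): hotel ∈ E.
Suppose india ∈ Y: no assignment then satisfies all the clues, so india ∉ Y.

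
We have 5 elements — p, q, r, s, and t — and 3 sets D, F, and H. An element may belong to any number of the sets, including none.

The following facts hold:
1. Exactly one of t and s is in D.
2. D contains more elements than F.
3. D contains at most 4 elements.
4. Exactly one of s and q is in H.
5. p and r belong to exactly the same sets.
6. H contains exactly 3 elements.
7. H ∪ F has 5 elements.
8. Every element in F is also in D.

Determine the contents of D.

D = {p, q, r, t}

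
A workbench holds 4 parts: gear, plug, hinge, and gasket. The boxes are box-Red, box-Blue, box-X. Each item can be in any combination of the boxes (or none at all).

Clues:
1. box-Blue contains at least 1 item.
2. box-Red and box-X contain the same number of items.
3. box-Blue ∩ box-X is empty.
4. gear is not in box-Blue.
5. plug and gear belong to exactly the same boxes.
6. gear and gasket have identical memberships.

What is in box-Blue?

box-Blue = {hinge}

From (4): gear ∉ box-Blue.
(5): plug matches gear: plug ∉ box-Blue.
(6): gasket matches gear: gasket ∉ box-Blue.
(1): only 1 candidates remain for box-Blue, so all are in.
(3) (disjoint): hinge ∉ box-X.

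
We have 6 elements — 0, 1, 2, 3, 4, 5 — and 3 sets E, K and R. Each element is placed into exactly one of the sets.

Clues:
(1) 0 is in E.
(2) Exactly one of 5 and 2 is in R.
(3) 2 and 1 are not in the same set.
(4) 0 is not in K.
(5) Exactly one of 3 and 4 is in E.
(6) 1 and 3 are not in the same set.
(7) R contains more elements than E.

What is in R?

R = {1, 4, 5}

From (1): 0 ∈ E.
Suppose 1 ∉ R: no assignment then satisfies all the clues, so 1 ∈ R.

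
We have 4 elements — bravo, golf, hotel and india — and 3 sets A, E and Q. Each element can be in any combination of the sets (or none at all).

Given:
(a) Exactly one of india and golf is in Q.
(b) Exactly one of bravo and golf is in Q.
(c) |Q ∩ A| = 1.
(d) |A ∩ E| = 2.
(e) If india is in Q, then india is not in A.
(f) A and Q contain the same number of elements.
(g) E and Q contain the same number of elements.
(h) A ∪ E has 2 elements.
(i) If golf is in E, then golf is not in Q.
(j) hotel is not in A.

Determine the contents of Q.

Q = {bravo, india}

From (j): hotel ∉ A.
Suppose bravo ∉ Q: no assignment then satisfies all the clues, so bravo ∈ Q.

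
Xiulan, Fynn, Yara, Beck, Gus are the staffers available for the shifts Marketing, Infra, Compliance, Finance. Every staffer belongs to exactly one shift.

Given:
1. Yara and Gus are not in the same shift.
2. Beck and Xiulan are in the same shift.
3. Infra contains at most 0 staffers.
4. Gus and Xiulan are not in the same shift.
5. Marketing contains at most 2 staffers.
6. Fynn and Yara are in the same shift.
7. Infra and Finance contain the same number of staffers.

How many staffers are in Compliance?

4

(3): Infra already has 0, so the rest are out.
Suppose Xiulan ∈ Marketing: no assignment then satisfies all the clues, so Xiulan ∉ Marketing.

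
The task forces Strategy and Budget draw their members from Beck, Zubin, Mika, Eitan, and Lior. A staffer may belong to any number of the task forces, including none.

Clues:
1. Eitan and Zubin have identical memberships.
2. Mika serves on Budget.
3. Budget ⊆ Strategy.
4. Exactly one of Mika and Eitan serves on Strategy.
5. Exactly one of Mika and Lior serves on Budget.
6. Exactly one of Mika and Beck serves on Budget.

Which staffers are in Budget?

Budget = {Mika}

From (2): Mika ∈ Budget.
(3) with Mika ∈ Budget: Mika ∈ Strategy.
(4) (exactly one): Eitan ∉ Strategy.
(5) (exactly one): Lior ∉ Budget.
(6) (exactly one): Beck ∉ Budget.
(1): Zubin matches Eitan: Zubin ∉ Strategy.
(3) contrapositive: Zubin ∉ Budget.
(3) contrapositive: Eitan ∉ Budget.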